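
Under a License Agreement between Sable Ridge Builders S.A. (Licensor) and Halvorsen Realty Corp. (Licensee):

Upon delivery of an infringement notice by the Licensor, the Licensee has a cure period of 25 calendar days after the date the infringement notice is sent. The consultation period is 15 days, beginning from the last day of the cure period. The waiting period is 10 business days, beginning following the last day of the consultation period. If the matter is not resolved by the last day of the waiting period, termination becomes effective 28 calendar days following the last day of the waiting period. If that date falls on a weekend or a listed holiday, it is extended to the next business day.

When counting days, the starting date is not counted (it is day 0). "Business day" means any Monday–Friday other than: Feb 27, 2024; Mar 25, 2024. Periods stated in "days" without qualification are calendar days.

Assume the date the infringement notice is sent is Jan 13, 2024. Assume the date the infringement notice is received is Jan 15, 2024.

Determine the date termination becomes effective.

Apr 5, 2024

The last day of the cure period: 25 calendar days after Jan 13, 2024 is Feb 7, 2024.
The last day of the consultation period: Feb 7, 2024 + 15 days = Feb 22, 2024.
From Thursday, Feb 22, 2024, 10 business days (Feb 23, Feb 26, Feb 28, Feb 29, Mar 1, Mar 4, Mar 5, Mar 6, Mar 7, Mar 8, skipping weekends and the listed holiday on Feb 27) brings us to Friday, Mar 8, 2024, which is the last day of the waiting period.
Adding 28 calendar days to Mar 8, 2024 gives Apr 5, 2024, which is the date termination becomes effective. Apr 5, 2024 is a Friday and is not a listed holiday, so no roll-forward applies.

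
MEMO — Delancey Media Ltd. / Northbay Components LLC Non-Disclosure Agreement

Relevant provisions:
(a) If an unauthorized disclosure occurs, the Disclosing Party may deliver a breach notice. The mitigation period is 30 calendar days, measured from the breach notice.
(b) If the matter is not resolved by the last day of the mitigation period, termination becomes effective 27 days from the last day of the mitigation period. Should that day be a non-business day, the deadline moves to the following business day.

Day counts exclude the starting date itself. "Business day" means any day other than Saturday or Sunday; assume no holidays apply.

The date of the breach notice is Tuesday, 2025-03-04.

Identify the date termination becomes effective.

2025-04-30

Adding 30 calendar days to 2025-03-04 gives 2025-04-03, which is the last day of the mitigation period.
Adding 27 calendar days to 2025-04-03 gives 2025-04-30, which is the date termination becomes effective. 2025-04-30 is a Wednesday, so no roll-forward applies.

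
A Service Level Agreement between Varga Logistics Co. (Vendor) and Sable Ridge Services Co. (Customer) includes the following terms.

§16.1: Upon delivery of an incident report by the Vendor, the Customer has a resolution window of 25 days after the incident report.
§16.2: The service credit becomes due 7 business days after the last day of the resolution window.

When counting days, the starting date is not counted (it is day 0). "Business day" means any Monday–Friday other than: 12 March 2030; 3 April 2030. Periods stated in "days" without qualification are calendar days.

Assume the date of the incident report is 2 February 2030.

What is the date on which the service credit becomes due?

The last day of the resolution window: 2 February 2030 + 25 days = 27 February 2030.
From Wednesday, 27 February 2030, 7 business days (Feb 28, Mar 1, Mar 4, Mar 5, Mar 6, Mar 7, Mar 8, skipping weekends) brings us to Friday, 8 March 2030, which is the date on which the service credit becomes due.

8 March 2030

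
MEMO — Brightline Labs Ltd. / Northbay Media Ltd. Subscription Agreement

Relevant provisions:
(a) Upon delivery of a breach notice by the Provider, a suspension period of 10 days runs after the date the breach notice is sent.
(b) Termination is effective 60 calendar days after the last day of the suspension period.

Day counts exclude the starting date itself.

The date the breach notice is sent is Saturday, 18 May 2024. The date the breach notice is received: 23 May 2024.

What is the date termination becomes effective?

Adding 10 calendar days to 18 May 2024 gives 28 May 2024, which is the last day of the suspension period.
The date termination becomes effective: 28 May 2024 + 60 days = 27 July 2024.

27 July 2024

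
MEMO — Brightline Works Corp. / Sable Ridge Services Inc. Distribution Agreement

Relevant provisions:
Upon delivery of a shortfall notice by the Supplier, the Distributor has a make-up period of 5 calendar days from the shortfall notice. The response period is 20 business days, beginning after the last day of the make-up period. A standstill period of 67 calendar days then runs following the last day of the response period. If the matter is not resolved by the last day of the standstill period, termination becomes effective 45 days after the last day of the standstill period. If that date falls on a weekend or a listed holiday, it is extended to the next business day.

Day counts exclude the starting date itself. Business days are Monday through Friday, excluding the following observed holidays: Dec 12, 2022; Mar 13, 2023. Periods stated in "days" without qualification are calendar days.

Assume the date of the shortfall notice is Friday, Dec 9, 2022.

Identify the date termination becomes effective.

May 3, 2023

The last day of the make-up period: Dec 9, 2022 + 5 days = Dec 14, 2022.
From Wednesday, Dec 14, 2022, 20 business days (Dec 15, Dec 16, Dec 19, Dec 20, …, Jan 9, Jan 10, Jan 11, skipping weekends) brings us to Wednesday, Jan 11, 2023, which is the last day of the response period.
The last day of the standstill period: 67 calendar days after Jan 11, 2023 is Mar 19, 2023.
Adding 45 calendar days to Mar 19, 2023 gives May 3, 2023, which is the date termination becomes effective. May 3, 2023 is a Wednesday and is not a listed holiday, so no roll-forward applies.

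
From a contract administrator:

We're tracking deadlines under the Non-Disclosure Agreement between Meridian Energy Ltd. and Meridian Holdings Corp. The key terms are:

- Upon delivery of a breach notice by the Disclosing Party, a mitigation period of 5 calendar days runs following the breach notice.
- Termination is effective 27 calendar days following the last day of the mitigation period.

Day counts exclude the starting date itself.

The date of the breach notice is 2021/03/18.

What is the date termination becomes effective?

2021/04/19

The last day of the mitigation period: 2021/03/18 + 5 days = 2021/03/23.
Adding 27 calendar days to 2021/03/23 gives 2021/04/19, which is the date termination becomes effective.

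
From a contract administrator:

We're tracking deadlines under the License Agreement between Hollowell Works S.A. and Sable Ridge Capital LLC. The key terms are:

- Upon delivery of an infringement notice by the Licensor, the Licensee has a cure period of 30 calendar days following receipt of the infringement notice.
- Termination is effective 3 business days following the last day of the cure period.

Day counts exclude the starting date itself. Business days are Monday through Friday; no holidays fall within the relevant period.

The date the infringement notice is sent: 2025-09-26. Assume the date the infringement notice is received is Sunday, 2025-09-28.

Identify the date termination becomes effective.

The last day of the cure period: 2025-09-28 + 30 days = 2025-10-28.
The date termination becomes effective: counting 3 business days from Tuesday, 2025-10-28 (Oct 29, Oct 30, Oct 31, skipping weekends) reaches Friday, 2025-10-31.

2025-10-31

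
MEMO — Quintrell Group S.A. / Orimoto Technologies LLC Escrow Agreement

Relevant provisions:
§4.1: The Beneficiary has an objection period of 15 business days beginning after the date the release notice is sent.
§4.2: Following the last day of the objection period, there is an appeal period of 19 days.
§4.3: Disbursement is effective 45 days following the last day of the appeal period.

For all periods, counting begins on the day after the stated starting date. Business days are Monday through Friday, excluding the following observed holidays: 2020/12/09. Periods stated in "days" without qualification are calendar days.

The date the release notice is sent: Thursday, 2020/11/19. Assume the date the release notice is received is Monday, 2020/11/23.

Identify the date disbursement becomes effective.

2021/02/13

The last day of the objection period: counting 15 business days from Thursday, 2020/11/19 (Nov 20, Nov 23, Nov 24, Nov 25, …, Dec 8, Dec 10, Dec 11, skipping weekends and the listed holiday on Dec 9) reaches Friday, 2020/12/11.
The last day of the appeal period: 19 calendar days after 2020/12/11 is 2020/12/30.
The date disbursement becomes effective: 45 calendar days after 2020/12/30 is 2021/02/13.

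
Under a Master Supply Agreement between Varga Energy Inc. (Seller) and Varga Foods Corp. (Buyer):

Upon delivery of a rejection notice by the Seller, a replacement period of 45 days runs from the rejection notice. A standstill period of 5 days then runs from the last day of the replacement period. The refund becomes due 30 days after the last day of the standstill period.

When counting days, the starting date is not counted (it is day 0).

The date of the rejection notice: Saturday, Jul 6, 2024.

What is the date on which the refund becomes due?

Sep 24, 2024

Adding 45 calendar days to Jul 6, 2024 gives Aug 20, 2024, which is the last day of the replacement period.
Adding 5 calendar days to Aug 20, 2024 gives Aug 25, 2024, which is the last day of the standstill period.
The date on which the refund becomes due: Aug 25, 2024 + 30 days = Sep 24, 2024.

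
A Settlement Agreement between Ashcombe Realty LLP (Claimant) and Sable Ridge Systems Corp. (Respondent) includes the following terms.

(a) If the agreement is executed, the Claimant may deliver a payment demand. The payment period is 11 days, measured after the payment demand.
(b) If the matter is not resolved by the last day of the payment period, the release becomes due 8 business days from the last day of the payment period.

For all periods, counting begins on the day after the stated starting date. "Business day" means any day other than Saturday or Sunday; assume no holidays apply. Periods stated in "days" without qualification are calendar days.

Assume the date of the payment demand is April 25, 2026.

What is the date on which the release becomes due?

May 18, 2026

The last day of the payment period: April 25, 2026 + 11 days = May 6, 2026.
The date on which the release becomes due: counting 8 business days from Wednesday, May 6, 2026 (May 7, May 8, May 11, May 12, May 13, May 14, May 15, May 18, skipping weekends) reaches Monday, May 18, 2026.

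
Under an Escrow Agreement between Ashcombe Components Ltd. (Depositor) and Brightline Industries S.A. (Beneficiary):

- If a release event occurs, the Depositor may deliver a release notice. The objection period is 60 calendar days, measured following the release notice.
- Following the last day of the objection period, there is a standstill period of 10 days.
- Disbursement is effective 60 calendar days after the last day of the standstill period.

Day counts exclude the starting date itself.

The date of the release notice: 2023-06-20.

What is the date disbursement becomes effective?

2023-10-28

The last day of the objection period: 2023-06-20 + 60 days = 2023-08-19.
Adding 10 calendar days to 2023-08-19 gives 2023-08-29, which is the last day of the standstill period.
Adding 60 calendar days to 2023-08-29 gives 2023-10-28, which is the date disbursement becomes effective.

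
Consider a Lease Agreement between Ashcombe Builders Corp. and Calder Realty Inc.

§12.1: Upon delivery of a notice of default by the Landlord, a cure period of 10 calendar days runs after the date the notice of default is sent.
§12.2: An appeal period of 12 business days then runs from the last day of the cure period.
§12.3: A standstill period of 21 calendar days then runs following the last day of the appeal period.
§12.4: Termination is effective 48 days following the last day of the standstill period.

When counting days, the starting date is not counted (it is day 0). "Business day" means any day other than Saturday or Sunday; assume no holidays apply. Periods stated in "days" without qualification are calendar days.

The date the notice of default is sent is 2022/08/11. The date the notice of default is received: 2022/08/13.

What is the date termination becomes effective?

Adding 10 calendar days to 2022/08/11 gives 2022/08/21, which is the last day of the cure period.
The last day of the appeal period: counting 12 business days from Sunday, 2022/08/21 (Aug 22, Aug 23, Aug 24, Aug 25, …, Sep 2, Sep 5, Sep 6, skipping weekends) reaches Tuesday, 2022/09/06.
The last day of the standstill period: 2022/09/06 + 21 days = 2022/09/27.
The date termination becomes effective: 48 calendar days after 2022/09/27 is 2022/11/14.

2022/11/14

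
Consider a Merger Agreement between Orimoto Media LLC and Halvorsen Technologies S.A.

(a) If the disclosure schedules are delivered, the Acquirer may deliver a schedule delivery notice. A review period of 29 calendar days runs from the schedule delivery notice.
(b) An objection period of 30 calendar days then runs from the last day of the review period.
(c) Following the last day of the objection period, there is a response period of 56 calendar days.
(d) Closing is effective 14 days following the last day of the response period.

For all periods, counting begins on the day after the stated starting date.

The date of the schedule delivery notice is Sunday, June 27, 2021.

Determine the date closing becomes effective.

November 3, 2021

The last day of the review period: June 27, 2021 + 29 days = July 26, 2021.
The last day of the objection period: 30 calendar days after July 26, 2021 is August 25, 2021.
The last day of the response period: August 25, 2021 + 56 days = October 20, 2021.
Adding 14 calendar days to October 20, 2021 gives November 3, 2021, which is the date closing becomes effective.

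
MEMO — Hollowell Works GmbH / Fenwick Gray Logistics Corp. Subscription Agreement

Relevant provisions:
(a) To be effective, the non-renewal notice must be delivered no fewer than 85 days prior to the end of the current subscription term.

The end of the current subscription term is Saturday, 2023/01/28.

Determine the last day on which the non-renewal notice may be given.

2022/11/04

Counting back 85 calendar days from 2023/01/28 gives 2022/11/04.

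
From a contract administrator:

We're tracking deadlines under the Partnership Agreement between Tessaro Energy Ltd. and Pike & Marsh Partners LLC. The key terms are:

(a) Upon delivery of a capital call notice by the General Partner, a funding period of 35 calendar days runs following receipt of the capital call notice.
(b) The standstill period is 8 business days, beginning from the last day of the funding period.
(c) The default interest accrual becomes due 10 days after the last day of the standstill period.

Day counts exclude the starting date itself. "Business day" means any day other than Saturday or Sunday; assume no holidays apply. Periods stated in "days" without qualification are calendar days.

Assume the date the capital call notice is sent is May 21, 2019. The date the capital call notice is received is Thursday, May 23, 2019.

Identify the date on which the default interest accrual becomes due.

Jul 19, 2019

The last day of the funding period: 35 calendar days after May 23, 2019 is Jun 27, 2019.
The last day of the standstill period: counting 8 business days from Thursday, Jun 27, 2019 (Jun 28, Jul 1, Jul 2, Jul 3, Jul 4, Jul 5, Jul 8, Jul 9, skipping weekends) reaches Tuesday, Jul 9, 2019.
The date on which the default interest accrual becomes due: Jul 9, 2019 + 10 days = Jul 19, 2019.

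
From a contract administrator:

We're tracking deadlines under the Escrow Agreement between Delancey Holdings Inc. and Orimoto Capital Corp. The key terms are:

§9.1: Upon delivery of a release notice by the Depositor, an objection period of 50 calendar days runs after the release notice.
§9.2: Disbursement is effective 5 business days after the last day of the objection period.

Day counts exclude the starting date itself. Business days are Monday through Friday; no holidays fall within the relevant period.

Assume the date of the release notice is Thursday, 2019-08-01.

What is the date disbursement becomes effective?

The last day of the objection period: 2019-08-01 + 50 days = 2019-09-20.
The date disbursement becomes effective: counting 5 business days from Friday, 2019-09-20 (Sep 23, Sep 24, Sep 25, Sep 26, Sep 27, skipping weekends) reaches Friday, 2019-09-27.

2019-09-27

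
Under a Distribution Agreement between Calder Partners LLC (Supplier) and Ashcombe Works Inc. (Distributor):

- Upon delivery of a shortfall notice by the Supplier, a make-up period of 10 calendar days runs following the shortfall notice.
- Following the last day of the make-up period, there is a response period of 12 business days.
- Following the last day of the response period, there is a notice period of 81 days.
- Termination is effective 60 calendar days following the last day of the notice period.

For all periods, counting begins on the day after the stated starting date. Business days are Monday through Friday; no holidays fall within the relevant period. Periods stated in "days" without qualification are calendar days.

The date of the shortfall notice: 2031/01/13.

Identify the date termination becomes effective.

The last day of the make-up period: 2031/01/13 + 10 days = 2031/01/23.
The last day of the response period: 12 business days after Thursday, 2031/01/23, skipping weekends — Jan 24, Jan 27, Jan 28, Jan 29, …, Feb 6, Feb 7, Feb 10 — lands on Monday, 2031/02/10.
The last day of the notice period: 2031/02/10 + 81 days = 2031/05/02.
Adding 60 calendar days to 2031/05/02 gives 2031/07/01, which is the date termination becomes effective.

2031/07/01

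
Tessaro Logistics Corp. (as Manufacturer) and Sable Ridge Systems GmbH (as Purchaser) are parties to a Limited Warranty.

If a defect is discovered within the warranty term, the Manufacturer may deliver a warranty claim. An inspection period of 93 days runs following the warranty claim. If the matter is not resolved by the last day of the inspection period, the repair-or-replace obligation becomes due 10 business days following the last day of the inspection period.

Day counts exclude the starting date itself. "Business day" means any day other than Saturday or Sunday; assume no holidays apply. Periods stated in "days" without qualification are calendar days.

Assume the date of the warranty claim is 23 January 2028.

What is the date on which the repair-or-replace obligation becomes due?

Adding 93 calendar days to 23 January 2028 gives 25 April 2028, which is the last day of the inspection period.
The date on which the repair-or-replace obligation becomes due: 10 business days after Tuesday, 25 April 2028, skipping weekends — Apr 26, Apr 27, Apr 28, May 1, May 2, May 3, May 4, May 5, May 8, May 9 — lands on Tuesday, 9 May 2028.

9 May 2028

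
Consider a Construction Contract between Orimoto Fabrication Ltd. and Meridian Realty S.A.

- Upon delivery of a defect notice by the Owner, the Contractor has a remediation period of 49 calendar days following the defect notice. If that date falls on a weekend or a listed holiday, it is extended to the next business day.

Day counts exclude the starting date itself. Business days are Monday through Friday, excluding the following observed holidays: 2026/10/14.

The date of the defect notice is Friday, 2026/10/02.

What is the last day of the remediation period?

2026/11/20

Adding 49 calendar days to 2026/10/02 gives 2026/11/20, which is the last day of the remediation period. 2026/11/20 is a Friday and is not a listed holiday, so no roll-forward applies.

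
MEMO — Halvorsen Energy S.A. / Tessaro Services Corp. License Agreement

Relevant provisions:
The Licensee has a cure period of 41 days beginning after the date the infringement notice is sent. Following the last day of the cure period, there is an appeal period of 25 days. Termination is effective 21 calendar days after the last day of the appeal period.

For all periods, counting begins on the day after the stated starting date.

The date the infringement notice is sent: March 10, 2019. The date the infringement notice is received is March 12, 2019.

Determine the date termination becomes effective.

June 5, 2019

The last day of the cure period: 41 calendar days after March 10, 2019 is April 20, 2019.
The last day of the appeal period: 25 calendar days after April 20, 2019 is May 15, 2019.
Adding 21 calendar days to May 15, 2019 gives June 5, 2019, which is the date termination becomes effective.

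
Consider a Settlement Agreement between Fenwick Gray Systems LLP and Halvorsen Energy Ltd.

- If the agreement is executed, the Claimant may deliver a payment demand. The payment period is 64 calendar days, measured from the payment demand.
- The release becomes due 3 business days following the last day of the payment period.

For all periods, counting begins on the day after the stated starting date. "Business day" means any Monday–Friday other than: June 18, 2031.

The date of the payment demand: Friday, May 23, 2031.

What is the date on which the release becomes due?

Adding 64 calendar days to May 23, 2031 gives July 26, 2031, which is the last day of the payment period.
The date on which the release becomes due: 3 business days after Saturday, July 26, 2031, skipping weekends — Jul 28, Jul 29, Jul 30 — lands on Wednesday, July 30, 2031.

July 30, 2031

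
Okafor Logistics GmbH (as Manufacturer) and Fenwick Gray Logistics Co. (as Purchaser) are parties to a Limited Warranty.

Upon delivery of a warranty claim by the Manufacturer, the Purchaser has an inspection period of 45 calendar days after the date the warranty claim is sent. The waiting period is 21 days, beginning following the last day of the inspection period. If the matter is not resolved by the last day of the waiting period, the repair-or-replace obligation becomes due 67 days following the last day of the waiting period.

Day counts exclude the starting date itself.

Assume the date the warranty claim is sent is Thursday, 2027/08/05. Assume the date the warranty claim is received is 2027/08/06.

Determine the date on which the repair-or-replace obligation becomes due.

2027/12/16

Adding 45 calendar days to 2027/08/05 gives 2027/09/19, which is the last day of the inspection period.
The last day of the waiting period: 2027/09/19 + 21 days = 2027/10/10.
The date on which the repair-or-replace obligation becomes due: 67 calendar days after 2027/10/10 is 2027/12/16.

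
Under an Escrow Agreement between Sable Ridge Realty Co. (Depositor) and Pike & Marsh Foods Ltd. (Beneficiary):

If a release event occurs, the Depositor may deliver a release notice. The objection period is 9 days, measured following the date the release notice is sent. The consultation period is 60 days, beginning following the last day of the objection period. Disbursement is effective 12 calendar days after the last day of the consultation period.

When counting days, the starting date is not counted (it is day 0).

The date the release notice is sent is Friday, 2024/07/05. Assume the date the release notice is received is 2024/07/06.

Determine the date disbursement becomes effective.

2024/09/24

The last day of the objection period: 9 calendar days after 2024/07/05 is 2024/07/14.
The last day of the consultation period: 60 calendar days after 2024/07/14 is 2024/09/12.
The date disbursement becomes effective: 12 calendar days after 2024/09/12 is 2024/09/24.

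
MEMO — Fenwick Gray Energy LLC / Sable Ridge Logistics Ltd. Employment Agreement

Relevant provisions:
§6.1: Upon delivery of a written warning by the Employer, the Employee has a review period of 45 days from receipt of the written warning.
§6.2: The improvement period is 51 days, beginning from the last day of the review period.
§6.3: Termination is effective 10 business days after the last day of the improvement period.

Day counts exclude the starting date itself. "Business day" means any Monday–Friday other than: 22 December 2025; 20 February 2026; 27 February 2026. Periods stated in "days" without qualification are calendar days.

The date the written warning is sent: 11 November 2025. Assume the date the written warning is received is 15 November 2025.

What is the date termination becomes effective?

9 March 2026

The last day of the review period: 45 calendar days after 15 November 2025 is 30 December 2025.
Adding 51 calendar days to 30 December 2025 gives 19 February 2026, which is the last day of the improvement period.
The date termination becomes effective: 10 business days after Thursday, 19 February 2026, skipping weekends and the listed holidays on Feb 20, Feb 27 — Feb 23, Feb 24, Feb 25, Feb 26, Mar 2, Mar 3, Mar 4, Mar 5, Mar 6, Mar 9 — lands on Monday, 9 March 2026.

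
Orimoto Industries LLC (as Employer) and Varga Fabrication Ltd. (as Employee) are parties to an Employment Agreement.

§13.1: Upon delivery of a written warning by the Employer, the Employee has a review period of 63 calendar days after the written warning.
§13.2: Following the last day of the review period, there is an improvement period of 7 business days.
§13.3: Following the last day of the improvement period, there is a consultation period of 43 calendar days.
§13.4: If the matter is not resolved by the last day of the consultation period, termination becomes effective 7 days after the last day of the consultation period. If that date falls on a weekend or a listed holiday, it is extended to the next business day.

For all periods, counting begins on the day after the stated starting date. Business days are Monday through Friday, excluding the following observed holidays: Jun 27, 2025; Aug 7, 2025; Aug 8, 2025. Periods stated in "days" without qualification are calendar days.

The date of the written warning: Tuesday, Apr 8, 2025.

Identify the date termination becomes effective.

Aug 11, 2025

The last day of the review period: Apr 8, 2025 + 63 days = Jun 10, 2025.
The last day of the improvement period: counting 7 business days from Tuesday, Jun 10, 2025 (Jun 11, Jun 12, Jun 13, Jun 16, Jun 17, Jun 18, Jun 19, skipping weekends) reaches Thursday, Jun 19, 2025.
The last day of the consultation period: Jun 19, 2025 + 43 days = Aug 1, 2025.
The date termination becomes effective: 7 calendar days after Aug 1, 2025 is Aug 8, 2025. That falls on Friday, a listed holiday, so it rolls to the next business day, Monday, Aug 11, 2025.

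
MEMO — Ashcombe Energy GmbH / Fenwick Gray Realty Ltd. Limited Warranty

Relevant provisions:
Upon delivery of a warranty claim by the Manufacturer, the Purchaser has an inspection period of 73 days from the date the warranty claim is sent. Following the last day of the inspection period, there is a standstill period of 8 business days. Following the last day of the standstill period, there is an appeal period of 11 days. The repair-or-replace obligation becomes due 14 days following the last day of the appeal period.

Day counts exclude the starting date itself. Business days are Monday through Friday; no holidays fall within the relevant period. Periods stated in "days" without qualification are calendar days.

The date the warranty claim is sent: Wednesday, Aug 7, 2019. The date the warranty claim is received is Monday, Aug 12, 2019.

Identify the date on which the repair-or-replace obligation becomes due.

Nov 24, 2019

Adding 73 calendar days to Aug 7, 2019 gives Oct 19, 2019, which is the last day of the inspection period.
The last day of the standstill period: 8 business days after Saturday, Oct 19, 2019, skipping weekends — Oct 21, Oct 22, Oct 23, Oct 24, Oct 25, Oct 28, Oct 29, Oct 30 — lands on Wednesday, Oct 30, 2019.
Adding 11 calendar days to Oct 30, 2019 gives Nov 10, 2019, which is the last day of the appeal period.
Adding 14 calendar days to Nov 10, 2019 gives Nov 24, 2019, which is the date on which the repair-or-replace obligation becomes due.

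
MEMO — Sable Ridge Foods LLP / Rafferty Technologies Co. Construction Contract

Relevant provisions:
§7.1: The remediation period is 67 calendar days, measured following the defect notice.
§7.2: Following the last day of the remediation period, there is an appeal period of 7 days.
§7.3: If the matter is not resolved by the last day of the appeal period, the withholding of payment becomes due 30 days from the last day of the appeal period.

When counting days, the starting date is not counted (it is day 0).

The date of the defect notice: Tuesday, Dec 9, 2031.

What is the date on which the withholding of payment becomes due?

Mar 22, 2032

Adding 67 calendar days to Dec 9, 2031 gives Feb 14, 2032, which is the last day of the remediation period.
The last day of the appeal period: Feb 14, 2032 + 7 days = Feb 21, 2032.
Adding 30 calendar days to Feb 21, 2032 gives Mar 22, 2032, which is the date on which the withholding of payment becomes due.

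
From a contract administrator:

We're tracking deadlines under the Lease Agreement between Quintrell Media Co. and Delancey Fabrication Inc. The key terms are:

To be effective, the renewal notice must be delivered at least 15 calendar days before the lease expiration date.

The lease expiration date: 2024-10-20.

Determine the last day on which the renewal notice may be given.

2024-10-05

Counting back 15 calendar days from 2024-10-20 gives 2024-10-05.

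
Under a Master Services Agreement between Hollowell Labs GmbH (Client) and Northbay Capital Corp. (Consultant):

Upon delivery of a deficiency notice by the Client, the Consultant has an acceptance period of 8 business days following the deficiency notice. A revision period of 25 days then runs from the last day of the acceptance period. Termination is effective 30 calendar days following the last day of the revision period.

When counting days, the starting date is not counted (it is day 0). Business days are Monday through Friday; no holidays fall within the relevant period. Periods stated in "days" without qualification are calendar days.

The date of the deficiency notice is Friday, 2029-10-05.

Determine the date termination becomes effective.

2029-12-11

The last day of the acceptance period: 8 business days after Friday, 2029-10-05, skipping weekends — Oct 8, Oct 9, Oct 10, Oct 11, Oct 12, Oct 15, Oct 16, Oct 17 — lands on Wednesday, 2029-10-17.
Adding 25 calendar days to 2029-10-17 gives 2029-11-11, which is the last day of the revision period.
Adding 30 calendar days to 2029-11-11 gives 2029-12-11, which is the date termination becomes effective.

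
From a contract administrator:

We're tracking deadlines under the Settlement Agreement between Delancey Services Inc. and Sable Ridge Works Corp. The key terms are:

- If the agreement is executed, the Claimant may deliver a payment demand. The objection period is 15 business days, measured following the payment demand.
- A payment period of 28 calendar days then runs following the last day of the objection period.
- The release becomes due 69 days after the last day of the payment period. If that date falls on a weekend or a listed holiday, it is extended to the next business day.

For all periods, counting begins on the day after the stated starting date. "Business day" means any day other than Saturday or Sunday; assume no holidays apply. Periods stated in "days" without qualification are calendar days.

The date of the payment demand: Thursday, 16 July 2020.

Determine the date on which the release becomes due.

11 November 2020

The last day of the objection period: counting 15 business days from Thursday, 16 July 2020 (Jul 17, Jul 20, Jul 21, Jul 22, …, Aug 4, Aug 5, Aug 6, skipping weekends) reaches Thursday, 6 August 2020.
The last day of the payment period: 6 August 2020 + 28 days = 3 September 2020.
The date on which the release becomes due: 3 September 2020 + 69 days = 11 November 2020. 11 November 2020 is a Wednesday, so no roll-forward applies.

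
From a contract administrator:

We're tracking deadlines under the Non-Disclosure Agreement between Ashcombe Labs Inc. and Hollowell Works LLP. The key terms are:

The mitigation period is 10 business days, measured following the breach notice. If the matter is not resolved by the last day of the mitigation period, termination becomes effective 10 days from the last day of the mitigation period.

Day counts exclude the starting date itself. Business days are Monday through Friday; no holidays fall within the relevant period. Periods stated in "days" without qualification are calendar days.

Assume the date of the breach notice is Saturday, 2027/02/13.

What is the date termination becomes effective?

2027/03/08

From Saturday, 2027/02/13, 10 business days (Feb 15, Feb 16, Feb 17, Feb 18, Feb 19, Feb 22, Feb 23, Feb 24, Feb 25, Feb 26, skipping weekends) brings us to Friday, 2027/02/26, which is the last day of the mitigation period.
The date termination becomes effective: 10 calendar days after 2027/02/26 is 2027/03/08.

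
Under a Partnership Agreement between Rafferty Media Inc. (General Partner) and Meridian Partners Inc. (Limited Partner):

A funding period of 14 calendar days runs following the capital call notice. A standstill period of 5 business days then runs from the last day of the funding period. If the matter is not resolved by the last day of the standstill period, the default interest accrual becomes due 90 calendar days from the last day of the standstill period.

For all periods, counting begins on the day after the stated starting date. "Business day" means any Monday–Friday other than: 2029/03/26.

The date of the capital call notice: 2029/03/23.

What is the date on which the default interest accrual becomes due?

2029/07/12

The last day of the funding period: 2029/03/23 + 14 days = 2029/04/06.
The last day of the standstill period: counting 5 business days from Friday, 2029/04/06 (Apr 9, Apr 10, Apr 11, Apr 12, Apr 13, skipping weekends) reaches Friday, 2029/04/13.
The date on which the default interest accrual becomes due: 2029/04/13 + 90 days = 2029/07/12.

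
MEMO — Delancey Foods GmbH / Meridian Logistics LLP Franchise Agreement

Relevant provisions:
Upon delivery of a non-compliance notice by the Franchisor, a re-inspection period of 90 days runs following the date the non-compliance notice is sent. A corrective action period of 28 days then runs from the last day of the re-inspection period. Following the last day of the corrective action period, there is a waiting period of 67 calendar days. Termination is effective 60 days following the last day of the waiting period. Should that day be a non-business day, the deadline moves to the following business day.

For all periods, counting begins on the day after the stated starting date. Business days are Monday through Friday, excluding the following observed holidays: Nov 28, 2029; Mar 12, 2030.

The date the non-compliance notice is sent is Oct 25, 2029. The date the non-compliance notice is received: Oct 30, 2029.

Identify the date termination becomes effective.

The last day of the re-inspection period: Oct 25, 2029 + 90 days = Jan 23, 2030.
The last day of the corrective action period: 28 calendar days after Jan 23, 2030 is Feb 20, 2030.
The last day of the waiting period: 67 calendar days after Feb 20, 2030 is Apr 28, 2030.
The date termination becomes effective: 60 calendar days after Apr 28, 2030 is Jun 27, 2030. Jun 27, 2030 is a Thursday and is not a listed holiday, so no roll-forward applies.

Jun 27, 2030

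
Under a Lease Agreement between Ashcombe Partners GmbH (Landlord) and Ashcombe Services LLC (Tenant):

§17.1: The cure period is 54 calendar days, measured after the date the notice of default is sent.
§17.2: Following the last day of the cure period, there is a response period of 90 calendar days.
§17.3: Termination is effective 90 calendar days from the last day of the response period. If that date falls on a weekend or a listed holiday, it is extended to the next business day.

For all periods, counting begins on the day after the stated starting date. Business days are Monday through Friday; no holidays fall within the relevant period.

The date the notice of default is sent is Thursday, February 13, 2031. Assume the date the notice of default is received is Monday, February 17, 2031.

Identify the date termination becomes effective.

The last day of the cure period: February 13, 2031 + 54 days = April 8, 2031.
The last day of the response period: April 8, 2031 + 90 days = July 7, 2031.
Adding 90 calendar days to July 7, 2031 gives October 5, 2031, which is the date termination becomes effective. That falls on a Sunday, so it rolls to the next business day, Monday, October 6, 2031.

October 6, 2031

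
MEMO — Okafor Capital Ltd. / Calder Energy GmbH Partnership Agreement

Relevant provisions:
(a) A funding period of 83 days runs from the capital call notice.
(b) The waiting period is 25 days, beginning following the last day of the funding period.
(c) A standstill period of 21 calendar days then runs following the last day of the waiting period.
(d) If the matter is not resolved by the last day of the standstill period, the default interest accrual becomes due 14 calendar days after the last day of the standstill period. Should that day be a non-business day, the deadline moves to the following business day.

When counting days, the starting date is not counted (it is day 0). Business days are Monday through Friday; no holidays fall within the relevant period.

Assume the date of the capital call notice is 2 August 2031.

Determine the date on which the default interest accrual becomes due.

Adding 83 calendar days to 2 August 2031 gives 24 October 2031, which is the last day of the funding period.
The last day of the waiting period: 24 October 2031 + 25 days = 18 November 2031.
Adding 21 calendar days to 18 November 2031 gives 9 December 2031, which is the last day of the standstill period.
The date on which the default interest accrual becomes due: 14 calendar days after 9 December 2031 is 23 December 2031. 23 December 2031 is a Tuesday, so no roll-forward applies.

23 December 2031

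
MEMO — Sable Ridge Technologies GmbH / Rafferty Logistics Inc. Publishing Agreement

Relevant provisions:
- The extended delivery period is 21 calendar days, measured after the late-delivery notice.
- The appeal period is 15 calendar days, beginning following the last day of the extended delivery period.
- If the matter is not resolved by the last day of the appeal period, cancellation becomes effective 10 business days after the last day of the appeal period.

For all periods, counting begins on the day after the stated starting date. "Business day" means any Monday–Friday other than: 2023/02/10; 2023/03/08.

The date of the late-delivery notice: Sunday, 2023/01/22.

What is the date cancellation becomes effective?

2023/03/14

The last day of the extended delivery period: 21 calendar days after 2023/01/22 is 2023/02/12.
Adding 15 calendar days to 2023/02/12 gives 2023/02/27, which is the last day of the appeal period.
From Monday, 2023/02/27, 10 business days (Feb 28, Mar 1, Mar 2, Mar 3, Mar 6, Mar 7, Mar 9, Mar 10, Mar 13, Mar 14, skipping weekends and the listed holiday on Mar 8) brings us to Tuesday, 2023/03/14, which is the date cancellation becomes effective.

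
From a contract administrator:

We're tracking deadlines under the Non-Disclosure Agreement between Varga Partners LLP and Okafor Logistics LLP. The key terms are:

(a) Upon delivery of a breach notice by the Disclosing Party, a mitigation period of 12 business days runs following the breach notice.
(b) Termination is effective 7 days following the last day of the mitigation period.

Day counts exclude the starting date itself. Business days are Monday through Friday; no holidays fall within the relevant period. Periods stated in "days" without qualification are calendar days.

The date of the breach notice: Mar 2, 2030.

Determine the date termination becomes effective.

Mar 26, 2030

The last day of the mitigation period: 12 business days after Saturday, Mar 2, 2030, skipping weekends — Mar 4, Mar 5, Mar 6, Mar 7, …, Mar 15, Mar 18, Mar 19 — lands on Tuesday, Mar 19, 2030.
The date termination becomes effective: Mar 19, 2030 + 7 days = Mar 26, 2030.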